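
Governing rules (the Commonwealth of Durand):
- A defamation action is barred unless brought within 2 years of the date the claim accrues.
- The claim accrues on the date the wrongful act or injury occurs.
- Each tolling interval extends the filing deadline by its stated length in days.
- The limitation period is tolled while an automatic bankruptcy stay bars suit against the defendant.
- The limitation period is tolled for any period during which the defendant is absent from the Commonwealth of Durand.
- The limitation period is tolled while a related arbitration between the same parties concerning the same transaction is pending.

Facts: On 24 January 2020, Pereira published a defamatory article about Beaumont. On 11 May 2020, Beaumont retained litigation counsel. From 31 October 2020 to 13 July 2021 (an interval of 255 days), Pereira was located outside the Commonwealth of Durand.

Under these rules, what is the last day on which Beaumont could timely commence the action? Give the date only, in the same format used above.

6 October 2022

The claim accrued on 24 January 2020, when the wrongful act occurred.
2 years from 24 January 2020 is 24 January 2022.
Because the defendant's absence from the jurisdiction ran from 31 October 2020 to 13 July 2021, the deadline is extended by 255 days to 6 October 2022.
None of the other events listed affects the running of the period under the stated rules.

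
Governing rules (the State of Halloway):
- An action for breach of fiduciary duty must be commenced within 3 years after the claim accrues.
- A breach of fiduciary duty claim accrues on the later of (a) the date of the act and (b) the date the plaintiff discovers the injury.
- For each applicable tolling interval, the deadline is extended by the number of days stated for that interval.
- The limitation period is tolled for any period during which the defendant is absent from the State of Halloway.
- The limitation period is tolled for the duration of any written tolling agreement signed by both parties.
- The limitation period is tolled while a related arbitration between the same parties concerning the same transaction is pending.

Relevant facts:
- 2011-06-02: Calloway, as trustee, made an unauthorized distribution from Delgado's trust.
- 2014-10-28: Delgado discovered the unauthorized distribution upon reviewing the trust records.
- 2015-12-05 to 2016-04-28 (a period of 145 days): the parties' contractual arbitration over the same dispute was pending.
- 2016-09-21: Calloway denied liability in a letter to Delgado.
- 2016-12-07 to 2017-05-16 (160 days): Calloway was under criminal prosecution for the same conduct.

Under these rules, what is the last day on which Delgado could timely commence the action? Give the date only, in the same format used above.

2018-03-22

Taking the later of the act (2011-06-02) and discovery (2014-10-28), the claim accrued on 2014-10-28.
The untolled deadline — 3 years after 2014-10-28 — is 2017-10-28.
Because the pending related arbitration ran from 2015-12-05 to 2016-04-28, the deadline is extended by 145 days to 2018-03-22.
Although a criminal prosecution ran from 2016-12-07 to 2017-05-16, the stated rules do not make that a tolling event, so it is disregarded.
The other events in the timeline have no effect on the limitation period under the stated rules.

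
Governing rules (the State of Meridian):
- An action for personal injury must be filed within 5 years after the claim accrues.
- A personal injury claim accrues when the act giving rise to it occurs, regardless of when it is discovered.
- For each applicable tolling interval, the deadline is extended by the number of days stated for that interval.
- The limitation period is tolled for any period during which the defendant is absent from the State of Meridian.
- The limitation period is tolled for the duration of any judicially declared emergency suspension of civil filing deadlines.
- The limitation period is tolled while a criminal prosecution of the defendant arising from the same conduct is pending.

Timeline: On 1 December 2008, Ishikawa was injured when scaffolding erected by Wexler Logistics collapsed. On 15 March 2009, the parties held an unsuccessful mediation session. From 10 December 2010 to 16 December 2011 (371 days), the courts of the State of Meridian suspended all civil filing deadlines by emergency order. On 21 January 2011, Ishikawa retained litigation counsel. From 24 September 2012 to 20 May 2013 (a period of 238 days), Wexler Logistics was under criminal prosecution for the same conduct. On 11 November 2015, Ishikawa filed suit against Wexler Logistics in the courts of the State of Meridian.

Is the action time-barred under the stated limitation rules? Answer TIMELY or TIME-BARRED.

TIME-BARRED

The claim accrued on 1 December 2008, the date of the act.
The untolled deadline — 5 years after 1 December 2008 — is 1 December 2013.
Because the emergency suspension of filing deadlines ran from 10 December 2010 to 16 December 2011, the deadline is extended by 371 days to 7 December 2014.
Because the pending criminal prosecution ran from 24 September 2012 to 20 May 2013, the deadline is extended by 238 days to 2 August 2015.
None of the other events listed affects the running of the period under the stated rules.
The 11 November 2015 filing falls after the 2 August 2015 deadline; the claim is time-barred.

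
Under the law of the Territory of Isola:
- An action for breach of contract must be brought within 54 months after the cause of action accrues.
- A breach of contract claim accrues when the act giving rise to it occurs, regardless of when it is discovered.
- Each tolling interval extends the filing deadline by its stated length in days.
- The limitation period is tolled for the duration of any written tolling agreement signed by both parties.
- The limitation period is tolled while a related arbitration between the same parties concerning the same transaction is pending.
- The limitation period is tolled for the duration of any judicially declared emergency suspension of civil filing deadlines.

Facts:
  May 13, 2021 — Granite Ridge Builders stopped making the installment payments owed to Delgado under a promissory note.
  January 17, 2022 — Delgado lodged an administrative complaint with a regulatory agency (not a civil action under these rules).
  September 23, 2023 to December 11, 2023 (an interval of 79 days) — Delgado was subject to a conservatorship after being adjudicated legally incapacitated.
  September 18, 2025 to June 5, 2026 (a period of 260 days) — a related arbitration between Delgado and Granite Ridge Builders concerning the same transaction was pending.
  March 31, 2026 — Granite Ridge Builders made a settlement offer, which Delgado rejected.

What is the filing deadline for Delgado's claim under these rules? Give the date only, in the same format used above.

July 31, 2026

The limitation period began to run on May 13, 2021.
54 months from May 13, 2021 is November 13, 2025.
Because the pending related arbitration ran from September 18, 2025 to June 5, 2026, the deadline is extended by 260 days to July 31, 2026.
No stated provision tolls the period for the plaintiff's incapacity, so the interval from September 23, 2023 to December 11, 2023 has no effect on the deadline.
None of the other events listed affects the running of the period under the stated rules.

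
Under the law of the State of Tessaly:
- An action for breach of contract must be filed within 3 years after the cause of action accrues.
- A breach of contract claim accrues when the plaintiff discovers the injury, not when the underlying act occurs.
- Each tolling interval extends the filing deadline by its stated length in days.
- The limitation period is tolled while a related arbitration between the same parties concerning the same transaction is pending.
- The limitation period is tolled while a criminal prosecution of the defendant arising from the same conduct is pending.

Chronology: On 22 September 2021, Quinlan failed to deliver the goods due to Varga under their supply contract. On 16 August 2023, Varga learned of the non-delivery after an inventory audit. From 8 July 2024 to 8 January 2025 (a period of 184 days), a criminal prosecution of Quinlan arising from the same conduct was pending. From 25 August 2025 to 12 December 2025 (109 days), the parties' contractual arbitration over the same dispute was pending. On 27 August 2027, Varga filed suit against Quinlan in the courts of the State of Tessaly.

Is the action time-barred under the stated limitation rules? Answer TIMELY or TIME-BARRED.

Under the discovery rule, the claim accrued on 16 August 2023, when Varga discovered the injury — not on the 22 September 2021 date of the underlying act.
3 years from 16 August 2023 is 16 August 2026.
The period was tolled for 184 days by the pending criminal prosecution (8 July 2024 to 8 January 2025), pushing the deadline to 16 February 2027.
Because the pending related arbitration ran from 25 August 2025 to 12 December 2025, the deadline is extended by 109 days to 5 June 2027.
Varga filed on 27 August 2027, after the 5 June 2027 deadline, so the action is time-barred.

TIME-BARRED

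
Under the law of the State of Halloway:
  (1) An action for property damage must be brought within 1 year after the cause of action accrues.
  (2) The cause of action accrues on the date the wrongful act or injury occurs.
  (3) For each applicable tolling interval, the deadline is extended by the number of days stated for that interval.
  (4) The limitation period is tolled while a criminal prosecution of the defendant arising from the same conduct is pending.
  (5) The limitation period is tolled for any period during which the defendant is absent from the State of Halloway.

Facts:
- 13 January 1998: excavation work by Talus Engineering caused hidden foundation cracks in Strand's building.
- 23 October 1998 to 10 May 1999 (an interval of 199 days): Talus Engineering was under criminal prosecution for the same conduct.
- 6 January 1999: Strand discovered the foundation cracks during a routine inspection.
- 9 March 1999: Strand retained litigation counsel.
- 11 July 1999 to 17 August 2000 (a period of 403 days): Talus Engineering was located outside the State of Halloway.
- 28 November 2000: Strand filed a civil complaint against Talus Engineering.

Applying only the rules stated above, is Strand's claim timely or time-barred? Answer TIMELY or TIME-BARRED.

Because the rule ties accrual to occurrence, the claim accrued on 13 January 1998, not on the 6 January 1999 discovery date.
1 year from 13 January 1998 is 13 January 1999.
The pending criminal prosecution from 23 October 1998 to 10 May 1999 tolled the period for 199 days, extending the deadline to 31 July 1999.
The defendant's absence from the jurisdiction from 11 July 1999 to 17 August 2000 tolled the period for 403 days, extending the deadline to 6 September 2000.
Nothing else in the chronology tolls or restarts the period.
The 28 November 2000 filing falls after the 6 September 2000 deadline; the claim is time-barred.

TIME-BARRED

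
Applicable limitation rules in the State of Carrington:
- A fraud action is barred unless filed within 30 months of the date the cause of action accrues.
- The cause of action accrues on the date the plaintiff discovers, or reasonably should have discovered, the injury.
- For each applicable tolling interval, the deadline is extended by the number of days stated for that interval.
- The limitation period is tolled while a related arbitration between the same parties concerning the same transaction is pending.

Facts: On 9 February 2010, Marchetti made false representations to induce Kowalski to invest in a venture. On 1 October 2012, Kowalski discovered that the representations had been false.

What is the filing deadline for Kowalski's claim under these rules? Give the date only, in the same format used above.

1 April 2015

Under the discovery rule, the claim accrued on 1 October 2012, when Kowalski discovered the injury — not on the 9 February 2010 date of the underlying act.
The untolled deadline — 30 months after 1 October 2012 — is 1 April 2015.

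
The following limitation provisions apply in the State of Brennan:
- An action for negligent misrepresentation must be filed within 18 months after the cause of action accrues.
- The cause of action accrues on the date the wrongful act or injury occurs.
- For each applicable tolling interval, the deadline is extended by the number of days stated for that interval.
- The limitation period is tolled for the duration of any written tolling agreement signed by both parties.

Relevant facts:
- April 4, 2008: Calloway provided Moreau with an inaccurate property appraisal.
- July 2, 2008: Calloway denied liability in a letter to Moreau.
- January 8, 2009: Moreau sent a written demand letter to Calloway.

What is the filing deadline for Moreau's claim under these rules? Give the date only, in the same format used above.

October 4, 2009

The claim accrued on April 4, 2008, when the wrongful act occurred.
Adding the 18 months base period to April 4, 2008 gives a deadline of October 4, 2009, before any tolling.
None of the other events listed affects the running of the period under the stated rules.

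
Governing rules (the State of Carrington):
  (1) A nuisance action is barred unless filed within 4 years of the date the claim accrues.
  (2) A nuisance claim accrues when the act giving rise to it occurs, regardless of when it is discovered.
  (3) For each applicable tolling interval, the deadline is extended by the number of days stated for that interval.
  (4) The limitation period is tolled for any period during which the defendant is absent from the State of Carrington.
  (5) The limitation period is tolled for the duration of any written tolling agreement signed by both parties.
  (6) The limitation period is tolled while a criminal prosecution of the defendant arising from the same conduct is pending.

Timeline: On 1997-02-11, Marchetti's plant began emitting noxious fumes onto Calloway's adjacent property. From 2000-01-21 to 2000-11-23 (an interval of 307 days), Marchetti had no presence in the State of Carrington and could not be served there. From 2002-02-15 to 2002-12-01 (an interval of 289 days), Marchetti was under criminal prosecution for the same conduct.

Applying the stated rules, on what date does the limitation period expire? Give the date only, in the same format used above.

2001-12-15

The claim accrued on 1997-02-11, the date of the act.
The untolled deadline — 4 years after 1997-02-11 — is 2001-02-11.
The period was tolled for 307 days by the defendant's absence from the jurisdiction (2000-01-21 to 2000-11-23), pushing the deadline to 2001-12-15.
By the time the pending criminal prosecution began on 2002-02-15, the limitation period had already expired on 2001-12-15; that interval cannot revive it.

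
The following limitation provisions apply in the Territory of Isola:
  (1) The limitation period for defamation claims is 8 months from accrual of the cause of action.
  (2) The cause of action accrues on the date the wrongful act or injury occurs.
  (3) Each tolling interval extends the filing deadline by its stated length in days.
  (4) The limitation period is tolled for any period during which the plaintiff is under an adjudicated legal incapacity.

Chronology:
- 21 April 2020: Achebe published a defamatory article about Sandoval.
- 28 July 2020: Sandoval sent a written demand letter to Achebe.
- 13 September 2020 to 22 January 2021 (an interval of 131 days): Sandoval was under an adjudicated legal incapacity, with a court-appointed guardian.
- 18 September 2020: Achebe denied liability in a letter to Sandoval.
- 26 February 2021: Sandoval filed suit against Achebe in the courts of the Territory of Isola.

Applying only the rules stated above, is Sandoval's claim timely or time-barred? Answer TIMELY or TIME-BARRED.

TIMELY

The claim accrued on 21 April 2020, when the wrongful act occurred.
8 months from 21 April 2020 is 21 December 2020.
Because the plaintiff's legal incapacity ran from 13 September 2020 to 22 January 2021, the deadline is extended by 131 days to 1 May 2021.
Nothing else in the chronology tolls or restarts the period.
The 26 February 2021 filing precedes the 1 May 2021 deadline; the claim is timely.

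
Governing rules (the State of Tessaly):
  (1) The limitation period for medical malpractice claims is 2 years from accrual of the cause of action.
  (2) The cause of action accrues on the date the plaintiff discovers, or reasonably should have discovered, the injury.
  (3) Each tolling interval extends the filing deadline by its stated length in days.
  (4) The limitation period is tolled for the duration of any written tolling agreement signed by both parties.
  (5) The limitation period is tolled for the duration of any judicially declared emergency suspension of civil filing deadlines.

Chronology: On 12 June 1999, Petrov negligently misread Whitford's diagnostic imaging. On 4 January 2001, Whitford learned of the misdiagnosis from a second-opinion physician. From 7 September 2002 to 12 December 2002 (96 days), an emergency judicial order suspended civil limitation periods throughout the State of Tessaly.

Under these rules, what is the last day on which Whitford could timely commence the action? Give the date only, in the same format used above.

Accrual is tied to discovery, so the period began on 4 January 2001 rather than on 12 June 1999 when the act occurred.
The untolled deadline — 2 years after 4 January 2001 — is 4 January 2003.
The period was tolled for 96 days by the emergency suspension of filing deadlines (7 September 2002 to 12 December 2002), pushing the deadline to 10 April 2003.

10 April 2003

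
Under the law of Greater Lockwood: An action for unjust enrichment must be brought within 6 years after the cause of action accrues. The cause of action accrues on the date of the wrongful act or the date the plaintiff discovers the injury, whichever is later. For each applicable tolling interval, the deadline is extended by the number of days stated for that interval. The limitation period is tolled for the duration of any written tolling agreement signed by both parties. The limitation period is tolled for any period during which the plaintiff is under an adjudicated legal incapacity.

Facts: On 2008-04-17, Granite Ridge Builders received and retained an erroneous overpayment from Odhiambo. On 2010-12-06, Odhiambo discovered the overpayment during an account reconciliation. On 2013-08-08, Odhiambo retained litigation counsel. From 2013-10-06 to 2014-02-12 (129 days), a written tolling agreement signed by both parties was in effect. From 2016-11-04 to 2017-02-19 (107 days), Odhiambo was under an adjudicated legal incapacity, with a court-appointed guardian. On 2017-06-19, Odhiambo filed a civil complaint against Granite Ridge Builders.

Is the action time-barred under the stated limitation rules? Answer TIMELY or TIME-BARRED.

Taking the later of the act (2008-04-17) and discovery (2010-12-06), the claim accrued on 2010-12-06.
6 years from 2010-12-06 is 2016-12-06.
Because the written tolling agreement ran from 2013-10-06 to 2014-02-12, the deadline is extended by 129 days to 2017-04-14.
Because the plaintiff's legal incapacity ran from 2016-11-04 to 2017-02-19, the deadline is extended by 107 days to 2017-07-30.
The other events in the timeline have no effect on the limitation period under the stated rules.
Filing on 2017-06-19 beat the 2017-07-30 deadline — the action is timely.

TIMELY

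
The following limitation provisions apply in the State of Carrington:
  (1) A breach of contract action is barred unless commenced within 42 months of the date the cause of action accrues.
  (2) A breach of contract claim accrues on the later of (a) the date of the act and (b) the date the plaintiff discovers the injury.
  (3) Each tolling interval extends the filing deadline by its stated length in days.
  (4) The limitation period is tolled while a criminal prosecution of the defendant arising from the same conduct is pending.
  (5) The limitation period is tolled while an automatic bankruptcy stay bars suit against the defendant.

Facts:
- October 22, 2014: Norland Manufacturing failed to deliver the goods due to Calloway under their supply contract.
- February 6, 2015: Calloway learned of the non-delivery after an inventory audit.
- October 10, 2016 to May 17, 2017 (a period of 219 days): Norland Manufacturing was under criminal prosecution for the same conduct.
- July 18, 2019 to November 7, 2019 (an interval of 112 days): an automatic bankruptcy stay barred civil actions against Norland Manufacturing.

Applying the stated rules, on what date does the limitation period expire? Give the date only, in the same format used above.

March 13, 2019

Taking the later of the act (October 22, 2014) and discovery (February 6, 2015), the claim accrued on February 6, 2015.
42 months from February 6, 2015 is August 6, 2018.
The pending criminal prosecution from October 10, 2016 to May 17, 2017 tolled the period for 219 days, extending the deadline to March 13, 2019.
By the time the automatic bankruptcy stay began on July 18, 2019, the limitation period had already expired on March 13, 2019; that interval cannot revive it.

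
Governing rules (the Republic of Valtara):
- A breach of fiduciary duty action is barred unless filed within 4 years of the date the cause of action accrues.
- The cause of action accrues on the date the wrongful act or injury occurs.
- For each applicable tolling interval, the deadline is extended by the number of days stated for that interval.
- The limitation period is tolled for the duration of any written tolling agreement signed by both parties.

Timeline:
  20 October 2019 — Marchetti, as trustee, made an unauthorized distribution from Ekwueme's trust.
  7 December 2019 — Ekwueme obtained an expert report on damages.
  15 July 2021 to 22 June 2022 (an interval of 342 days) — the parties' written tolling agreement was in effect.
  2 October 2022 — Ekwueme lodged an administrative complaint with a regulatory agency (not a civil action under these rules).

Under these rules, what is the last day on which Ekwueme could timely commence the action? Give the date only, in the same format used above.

26 September 2024

The cause of action accrued on 20 October 2019, the date of the act.
Adding the 4 years base period to 20 October 2019 gives a deadline of 20 October 2023, before any tolling.
Because the written tolling agreement ran from 15 July 2021 to 22 June 2022, the deadline is extended by 342 days to 26 September 2024.
The other events in the timeline have no effect on the limitation period under the stated rules.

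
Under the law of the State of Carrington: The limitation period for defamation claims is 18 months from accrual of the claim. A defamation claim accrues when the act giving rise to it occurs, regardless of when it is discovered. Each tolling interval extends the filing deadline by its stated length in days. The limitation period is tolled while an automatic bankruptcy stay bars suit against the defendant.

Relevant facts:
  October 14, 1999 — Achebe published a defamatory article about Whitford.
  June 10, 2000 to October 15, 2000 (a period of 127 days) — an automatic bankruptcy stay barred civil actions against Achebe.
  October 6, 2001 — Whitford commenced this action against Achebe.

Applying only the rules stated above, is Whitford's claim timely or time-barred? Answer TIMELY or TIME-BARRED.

TIME-BARRED

The claim accrued on October 14, 1999, when the wrongful act occurred.
18 months from October 14, 1999 is April 14, 2001.
The automatic bankruptcy stay from June 10, 2000 to October 15, 2000 tolled the period for 127 days, extending the deadline to August 19, 2001.
Filing on October 6, 2001 missed the August 19, 2001 deadline — the action is time-barred.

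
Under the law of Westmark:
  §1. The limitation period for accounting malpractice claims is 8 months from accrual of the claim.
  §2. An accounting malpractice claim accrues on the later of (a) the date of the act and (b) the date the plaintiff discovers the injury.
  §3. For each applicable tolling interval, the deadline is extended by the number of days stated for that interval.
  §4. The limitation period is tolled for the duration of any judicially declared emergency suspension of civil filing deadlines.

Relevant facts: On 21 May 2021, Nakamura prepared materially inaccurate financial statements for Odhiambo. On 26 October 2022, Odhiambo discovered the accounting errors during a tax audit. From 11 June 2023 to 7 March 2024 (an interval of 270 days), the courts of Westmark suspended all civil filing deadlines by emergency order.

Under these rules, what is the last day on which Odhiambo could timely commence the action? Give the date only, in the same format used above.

Because discovery on 26 October 2022 post-dates the 21 May 2021 act, accrual under the later-of rule falls on 26 October 2022.
The untolled deadline — 8 months after 26 October 2022 — is 26 June 2023.
The period was tolled for 270 days by the emergency suspension of filing deadlines (11 June 2023 to 7 March 2024), pushing the deadline to 22 March 2024.

22 March 2024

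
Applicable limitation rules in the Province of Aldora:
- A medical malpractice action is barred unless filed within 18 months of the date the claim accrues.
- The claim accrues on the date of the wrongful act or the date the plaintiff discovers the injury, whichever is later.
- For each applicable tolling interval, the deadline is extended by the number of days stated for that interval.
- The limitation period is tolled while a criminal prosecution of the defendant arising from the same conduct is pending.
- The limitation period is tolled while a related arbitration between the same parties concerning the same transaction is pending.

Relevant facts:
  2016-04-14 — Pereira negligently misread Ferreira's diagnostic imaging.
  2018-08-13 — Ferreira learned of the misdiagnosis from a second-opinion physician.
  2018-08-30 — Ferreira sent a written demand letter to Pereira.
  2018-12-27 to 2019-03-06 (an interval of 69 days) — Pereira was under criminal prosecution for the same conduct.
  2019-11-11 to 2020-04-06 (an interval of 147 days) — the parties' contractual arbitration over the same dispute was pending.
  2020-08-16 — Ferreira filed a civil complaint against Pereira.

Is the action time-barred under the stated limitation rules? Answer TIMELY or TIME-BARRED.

The claim accrued on 2018-08-13 — the later of the 2016-04-14 act and the 2018-08-13 discovery.
Adding the 18 months base period to 2018-08-13 gives a deadline of 2020-02-13, before any tolling.
Because the pending criminal prosecution ran from 2018-12-27 to 2019-03-06, the deadline is extended by 69 days to 2020-04-22.
The period was tolled for 147 days by the pending related arbitration (2019-11-11 to 2020-04-06), pushing the deadline to 2020-09-16.
The other events in the timeline have no effect on the limitation period under the stated rules.
The 2020-08-16 filing precedes the 2020-09-16 deadline; the claim is timely.

TIMELY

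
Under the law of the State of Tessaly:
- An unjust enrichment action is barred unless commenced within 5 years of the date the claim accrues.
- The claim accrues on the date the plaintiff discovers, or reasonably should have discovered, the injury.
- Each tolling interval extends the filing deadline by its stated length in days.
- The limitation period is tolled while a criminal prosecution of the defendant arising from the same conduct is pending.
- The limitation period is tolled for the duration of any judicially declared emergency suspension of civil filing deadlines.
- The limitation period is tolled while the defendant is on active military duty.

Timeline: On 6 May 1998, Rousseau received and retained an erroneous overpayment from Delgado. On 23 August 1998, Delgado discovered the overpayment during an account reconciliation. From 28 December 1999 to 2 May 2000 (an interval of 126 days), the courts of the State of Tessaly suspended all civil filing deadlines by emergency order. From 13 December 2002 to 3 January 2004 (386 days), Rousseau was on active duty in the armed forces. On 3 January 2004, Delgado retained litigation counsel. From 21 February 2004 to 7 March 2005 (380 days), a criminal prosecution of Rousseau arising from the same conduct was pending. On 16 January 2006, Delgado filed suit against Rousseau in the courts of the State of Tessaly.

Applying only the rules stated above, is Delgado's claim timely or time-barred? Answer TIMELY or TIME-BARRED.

TIMELY

Accrual is tied to discovery, so the period began on 23 August 1998 rather than on 6 May 1998 when the act occurred.
The untolled deadline — 5 years after 23 August 1998 — is 23 August 2003.
Because the emergency suspension of filing deadlines ran from 28 December 1999 to 2 May 2000, the deadline is extended by 126 days to 27 December 2003.
The period was tolled for 386 days by the defendant's active military service (13 December 2002 to 3 January 2004), pushing the deadline to 16 January 2005.
The pending criminal prosecution from 21 February 2004 to 7 March 2005 tolled the period for 380 days, extending the deadline to 31 January 2006.
Nothing else in the chronology tolls or restarts the period.
The 16 January 2006 filing precedes the 31 January 2006 deadline; the claim is timely.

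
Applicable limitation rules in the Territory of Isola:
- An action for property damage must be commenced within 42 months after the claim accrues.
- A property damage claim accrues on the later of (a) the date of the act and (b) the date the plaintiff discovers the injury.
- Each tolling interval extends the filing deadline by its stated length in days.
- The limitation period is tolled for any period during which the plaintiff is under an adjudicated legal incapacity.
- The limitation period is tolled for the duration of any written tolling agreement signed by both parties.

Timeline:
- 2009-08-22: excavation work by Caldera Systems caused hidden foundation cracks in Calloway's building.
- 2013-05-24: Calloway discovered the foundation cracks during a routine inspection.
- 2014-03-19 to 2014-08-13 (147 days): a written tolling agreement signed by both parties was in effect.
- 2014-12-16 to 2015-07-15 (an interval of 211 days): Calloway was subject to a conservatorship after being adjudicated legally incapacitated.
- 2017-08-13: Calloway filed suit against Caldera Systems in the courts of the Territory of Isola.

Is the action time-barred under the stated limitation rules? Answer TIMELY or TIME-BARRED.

TIMELY

The claim accrued on 2013-05-24 — the later of the 2009-08-22 act and the 2013-05-24 discovery.
The untolled deadline — 42 months after 2013-05-24 — is 2016-11-24.
The written tolling agreement from 2014-03-19 to 2014-08-13 tolled the period for 147 days, extending the deadline to 2017-04-20.
Because the plaintiff's legal incapacity ran from 2014-12-16 to 2015-07-15, the deadline is extended by 211 days to 2017-11-17.
Calloway filed on 2017-08-13, before the 2017-11-17 deadline, so the action is timely.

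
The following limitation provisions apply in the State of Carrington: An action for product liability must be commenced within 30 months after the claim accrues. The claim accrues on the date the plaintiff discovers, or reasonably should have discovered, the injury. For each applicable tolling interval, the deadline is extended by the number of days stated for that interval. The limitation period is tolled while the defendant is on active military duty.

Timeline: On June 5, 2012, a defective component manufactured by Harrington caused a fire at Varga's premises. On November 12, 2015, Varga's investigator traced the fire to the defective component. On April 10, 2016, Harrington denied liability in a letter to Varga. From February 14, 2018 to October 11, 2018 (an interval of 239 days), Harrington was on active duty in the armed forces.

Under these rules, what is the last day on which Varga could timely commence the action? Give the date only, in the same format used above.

January 6, 2019

The claim did not accrue until Varga discovered the injury on November 12, 2015; the June 5, 2012 act date does not start the clock under the stated rule.
Adding the 30 months base period to November 12, 2015 gives a deadline of May 12, 2018, before any tolling.
The defendant's active military service from February 14, 2018 to October 11, 2018 tolled the period for 239 days, extending the deadline to January 6, 2019.
Nothing else in the chronology tolls or restarts the period.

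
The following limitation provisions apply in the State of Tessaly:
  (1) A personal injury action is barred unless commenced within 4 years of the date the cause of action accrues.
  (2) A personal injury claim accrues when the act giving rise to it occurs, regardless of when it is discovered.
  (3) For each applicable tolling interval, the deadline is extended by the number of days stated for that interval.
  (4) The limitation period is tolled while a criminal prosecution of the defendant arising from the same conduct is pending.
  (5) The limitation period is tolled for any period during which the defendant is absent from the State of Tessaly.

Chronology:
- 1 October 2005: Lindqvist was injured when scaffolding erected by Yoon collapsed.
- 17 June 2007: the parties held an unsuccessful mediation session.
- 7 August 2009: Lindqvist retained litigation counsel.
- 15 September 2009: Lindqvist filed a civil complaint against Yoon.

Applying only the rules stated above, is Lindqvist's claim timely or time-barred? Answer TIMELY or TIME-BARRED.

TIMELY

The cause of action accrued on 1 October 2005, the date of the act.
The untolled deadline — 4 years after 1 October 2005 — is 1 October 2009.
Nothing else in the chronology tolls or restarts the period.
The 15 September 2009 filing precedes the 1 October 2009 deadline; the claim is timely.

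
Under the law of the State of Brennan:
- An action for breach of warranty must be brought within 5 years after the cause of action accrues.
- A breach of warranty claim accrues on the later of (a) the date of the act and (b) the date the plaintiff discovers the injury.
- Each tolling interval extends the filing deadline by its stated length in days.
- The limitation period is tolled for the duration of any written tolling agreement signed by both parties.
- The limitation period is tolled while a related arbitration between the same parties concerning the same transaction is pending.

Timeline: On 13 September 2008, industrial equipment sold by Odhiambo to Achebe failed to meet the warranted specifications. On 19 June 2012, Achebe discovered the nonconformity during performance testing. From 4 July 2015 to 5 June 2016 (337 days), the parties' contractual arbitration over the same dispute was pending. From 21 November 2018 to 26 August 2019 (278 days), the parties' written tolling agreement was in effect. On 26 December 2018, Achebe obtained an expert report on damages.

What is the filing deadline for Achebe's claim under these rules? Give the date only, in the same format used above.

Because discovery on 19 June 2012 post-dates the 13 September 2008 act, accrual under the later-of rule falls on 19 June 2012.
5 years from 19 June 2012 is 19 June 2017.
The period was tolled for 337 days by the pending related arbitration (4 July 2015 to 5 June 2016), pushing the deadline to 22 May 2018.
By the time the written tolling agreement began on 21 November 2018, the limitation period had already expired on 22 May 2018; that interval cannot revive it.
Nothing else in the chronology tolls or restarts the period.

22 May 2018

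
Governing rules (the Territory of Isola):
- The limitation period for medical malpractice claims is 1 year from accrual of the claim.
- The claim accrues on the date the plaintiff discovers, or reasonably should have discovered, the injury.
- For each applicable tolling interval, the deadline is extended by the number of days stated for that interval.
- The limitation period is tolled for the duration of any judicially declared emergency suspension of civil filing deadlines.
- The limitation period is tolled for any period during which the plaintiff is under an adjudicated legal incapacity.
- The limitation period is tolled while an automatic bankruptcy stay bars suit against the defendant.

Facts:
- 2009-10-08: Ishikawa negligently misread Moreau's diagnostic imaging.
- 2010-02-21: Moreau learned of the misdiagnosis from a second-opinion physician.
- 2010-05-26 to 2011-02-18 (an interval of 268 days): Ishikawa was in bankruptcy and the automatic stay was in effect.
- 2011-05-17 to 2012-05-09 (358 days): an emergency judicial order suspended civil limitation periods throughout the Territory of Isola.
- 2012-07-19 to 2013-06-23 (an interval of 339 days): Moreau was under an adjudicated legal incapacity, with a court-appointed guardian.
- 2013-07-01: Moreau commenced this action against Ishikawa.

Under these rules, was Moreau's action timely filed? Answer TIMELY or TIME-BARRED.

TIMELY

Accrual is tied to discovery, so the period began on 2010-02-21 rather than on 2009-10-08 when the act occurred.
Adding the 1 year base period to 2010-02-21 gives a deadline of 2011-02-21, before any tolling.
The period was tolled for 268 days by the automatic bankruptcy stay (2010-05-26 to 2011-02-18), pushing the deadline to 2011-11-16.
Because the emergency suspension of filing deadlines ran from 2011-05-17 to 2012-05-09, the deadline is extended by 358 days to 2012-11-08.
The plaintiff's legal incapacity from 2012-07-19 to 2013-06-23 tolled the period for 339 days, extending the deadline to 2013-10-13.
Filing on 2013-07-01 beat the 2013-10-13 deadline — the action is timely.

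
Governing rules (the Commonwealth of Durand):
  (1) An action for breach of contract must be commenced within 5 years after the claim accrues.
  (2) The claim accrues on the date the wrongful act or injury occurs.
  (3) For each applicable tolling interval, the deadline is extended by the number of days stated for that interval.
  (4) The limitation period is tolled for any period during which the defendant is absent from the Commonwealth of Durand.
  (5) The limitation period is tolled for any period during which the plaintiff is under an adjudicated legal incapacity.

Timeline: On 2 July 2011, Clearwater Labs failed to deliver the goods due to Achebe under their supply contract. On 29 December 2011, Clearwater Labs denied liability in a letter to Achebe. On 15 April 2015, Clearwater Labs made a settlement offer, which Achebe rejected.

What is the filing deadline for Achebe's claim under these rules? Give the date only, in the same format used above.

2 July 2016

The limitation period began to run on 2 July 2011.
The untolled deadline — 5 years after 2 July 2011 — is 2 July 2016.
None of the other events listed affects the running of the period under the stated rules.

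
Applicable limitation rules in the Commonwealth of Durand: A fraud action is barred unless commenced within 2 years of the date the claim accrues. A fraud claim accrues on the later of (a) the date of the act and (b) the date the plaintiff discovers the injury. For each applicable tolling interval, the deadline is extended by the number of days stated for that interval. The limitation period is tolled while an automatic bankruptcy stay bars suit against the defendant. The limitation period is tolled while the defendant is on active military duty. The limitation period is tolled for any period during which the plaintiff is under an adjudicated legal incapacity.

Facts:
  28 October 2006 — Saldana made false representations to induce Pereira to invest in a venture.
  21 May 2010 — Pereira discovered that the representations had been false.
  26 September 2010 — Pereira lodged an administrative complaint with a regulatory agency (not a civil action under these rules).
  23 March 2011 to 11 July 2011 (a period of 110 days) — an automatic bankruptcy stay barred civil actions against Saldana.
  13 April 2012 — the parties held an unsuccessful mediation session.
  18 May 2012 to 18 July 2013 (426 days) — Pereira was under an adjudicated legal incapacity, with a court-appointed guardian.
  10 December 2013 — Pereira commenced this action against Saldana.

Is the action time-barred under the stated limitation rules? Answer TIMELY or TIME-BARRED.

TIME-BARRED

Because discovery on 21 May 2010 post-dates the 28 October 2006 act, accrual under the later-of rule falls on 21 May 2010.
2 years from 21 May 2010 is 21 May 2012.
The automatic bankruptcy stay from 23 March 2011 to 11 July 2011 tolled the period for 110 days, extending the deadline to 8 September 2012.
The plaintiff's legal incapacity from 18 May 2012 to 18 July 2013 tolled the period for 426 days, extending the deadline to 8 November 2013.
None of the other events listed affects the running of the period under the stated rules.
Filing on 10 December 2013 missed the 8 November 2013 deadline — the action is time-barred.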